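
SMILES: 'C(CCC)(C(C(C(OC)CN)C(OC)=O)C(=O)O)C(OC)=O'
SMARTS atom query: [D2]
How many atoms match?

6

The query [D2] means: atom with exactly two heavy-atom neighbours.
Check the 22 heavy atoms by environment: 3× C (D2) → match; 7× C (D3) → no; 4× O (D1) → no; 3× O (D2) → match; 4× C (D1) → no; 1× N (D1) → no.
Summing the matching environments: 3 + 3 = 6 matching atoms.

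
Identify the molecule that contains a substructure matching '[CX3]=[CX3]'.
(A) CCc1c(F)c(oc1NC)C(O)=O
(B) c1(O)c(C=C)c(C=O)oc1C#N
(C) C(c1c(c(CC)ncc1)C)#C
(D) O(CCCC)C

[CX3]=[CX3] describes a non-aromatic C=C double bond between two sp2 carbons (an alkene).
(A) has an ethyl group (-CH2CH3) but its C-C bond is a single bond between CX4 carbons, not CX3=CX3.
(B) contains a vinyl group (-CH=CH2), which satisfies every atom and bond constraint.
(C) has an ethyl group (-CH2CH3) but its C-C bond is a single bond between CX4 carbons, not CX3=CX3.
(D) has an ethyl group (-CH2CH3) but its C-C bond is a single bond between CX4 carbons, not CX3=CX3.
So the answer is (B).

B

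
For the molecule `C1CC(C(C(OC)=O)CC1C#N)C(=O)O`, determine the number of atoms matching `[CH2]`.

3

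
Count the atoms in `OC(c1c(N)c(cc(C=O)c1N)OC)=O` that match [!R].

9

Check the 15 heavy atoms by environment: 6× c (aromatic, in 6-ring) → no; 4× O (acyclic) → match; 3× C (acyclic) → match; 2× N (acyclic) → match.
Summing the matching environments: 4 + 3 + 2 = 9 matching atoms.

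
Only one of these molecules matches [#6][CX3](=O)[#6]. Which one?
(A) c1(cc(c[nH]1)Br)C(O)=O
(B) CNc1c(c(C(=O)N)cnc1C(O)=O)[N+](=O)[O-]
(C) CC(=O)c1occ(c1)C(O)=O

C

[#6][CX3](=O)[#6] describes a carbonyl carbon (no H) flanked by two carbons (a ketone).
(A) has a carboxylic acid group (-C(=O)OH) but one neighbour of the carbonyl carbon is O, not C.
(B) has a primary amide (-C(=O)NH2) but one neighbour of the carbonyl carbon is N, not C.
(C) contains an acetyl/ketone group (-C(=O)CH3), which satisfies every atom and bond constraint.
So the answer is (C).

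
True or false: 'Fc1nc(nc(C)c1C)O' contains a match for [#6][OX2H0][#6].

The pattern [#6][OX2H0][#6] describes an aliphatic oxygen bridging two carbons with no H on the oxygen — an ether.
The closest candidate here is a hydroxyl group (-OH), but the oxygen has H1, not H0 bridging two carbons. No other fragment satisfies the full query, so there is no match.

False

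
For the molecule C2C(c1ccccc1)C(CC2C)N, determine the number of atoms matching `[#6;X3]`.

Check the 13 heavy atoms by environment: 6× C (X4) → no; 6× c (aromatic, X3) → match; 1× N (X3) → no.
That gives 6 matching atoms.

6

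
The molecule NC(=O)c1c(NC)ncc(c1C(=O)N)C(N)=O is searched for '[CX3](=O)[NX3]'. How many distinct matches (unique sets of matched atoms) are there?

3

[CX3](=O)[NX3] is the SMARTS for an amide: a carbonyl carbon bonded to a trivalent nitrogen.
The molecule carries 3 separate instances of a primary amide (-C(=O)NH2) meeting every constraint; each maps to a distinct set of atoms, giving 3 matches.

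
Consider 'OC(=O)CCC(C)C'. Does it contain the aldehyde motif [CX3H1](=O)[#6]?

The pattern [CX3H1](=O)[#6] describes an sp2 carbon with one H, double-bonded to O and single-bonded to carbon — an aldehyde.
The closest candidate here is a carboxylic acid group (-C(=O)OH), but the carbonyl carbon has H0 and is bonded to O, not H1. No other fragment satisfies the full query, so there is no match.

No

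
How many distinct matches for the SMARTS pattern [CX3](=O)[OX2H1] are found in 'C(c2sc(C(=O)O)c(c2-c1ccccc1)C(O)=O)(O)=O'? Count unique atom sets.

[CX3](=O)[OX2H1] is the SMARTS for a carboxylic acid: an sp2 carbon double-bonded to O and single-bonded to an -OH oxygen.
The molecule carries 3 separate instances of a carboxylic acid group (-C(=O)OH) meeting every constraint; each maps to a distinct set of atoms, giving 3 matches.

3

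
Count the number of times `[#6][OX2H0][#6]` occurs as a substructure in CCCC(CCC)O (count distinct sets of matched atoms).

0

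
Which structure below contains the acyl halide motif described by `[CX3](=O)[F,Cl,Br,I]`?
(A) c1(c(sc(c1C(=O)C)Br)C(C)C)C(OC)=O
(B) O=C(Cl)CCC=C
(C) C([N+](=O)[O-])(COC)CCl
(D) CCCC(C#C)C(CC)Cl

B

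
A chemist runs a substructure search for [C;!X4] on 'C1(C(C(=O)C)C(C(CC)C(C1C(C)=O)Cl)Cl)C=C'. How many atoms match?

4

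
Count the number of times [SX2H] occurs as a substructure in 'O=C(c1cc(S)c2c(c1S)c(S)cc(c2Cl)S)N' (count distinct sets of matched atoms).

[SX2H] is the SMARTS for a thiol: an aliphatic sulfur with two connections, one being H.
The molecule carries 4 separate instances of a thiol (-SH) meeting every constraint; each maps to a distinct set of atoms, giving 4 matches.

4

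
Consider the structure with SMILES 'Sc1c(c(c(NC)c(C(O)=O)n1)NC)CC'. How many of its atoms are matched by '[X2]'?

The query [X2] means: any atom with exactly two total connections (bonds + H).
Check the 16 heavy atoms by environment: 1× n (aromatic, X2) → match; 5× c (aromatic, X3) → no; 1× S (X2) → match; 1× C (X3) → no; 1× O (X1) → no; 1× O (X2) → match; 2× N (X3) → no; 4× C (X4) → no.
Summing the matching environments: 1 + 1 + 1 = 3 matching atoms.

3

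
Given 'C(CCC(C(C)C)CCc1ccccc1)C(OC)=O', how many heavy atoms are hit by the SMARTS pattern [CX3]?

1

Check the 19 heavy atoms by environment: 10× C (X4) → no; 6× c (aromatic, X3) → no; 1× C (X3) → match; 1× O (X1) → no; 1× O (X2) → no.
That gives 1 matching atom.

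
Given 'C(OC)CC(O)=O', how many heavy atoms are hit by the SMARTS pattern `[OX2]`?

Check the 7 heavy atoms by environment: 3× C (X4) → no; 1× C (X3) → no; 1× O (X1) → no; 2× O (X2) → match.
That gives 2 matching atoms.

2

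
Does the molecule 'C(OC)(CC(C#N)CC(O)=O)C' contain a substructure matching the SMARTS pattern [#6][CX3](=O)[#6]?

No

The pattern [#6][CX3](=O)[#6] describes a carbonyl carbon (no H) flanked by two carbons — a ketone.
The closest candidate here is a carboxylic acid group (-C(=O)OH), but one neighbour of the carbonyl carbon is O, not C. No other fragment satisfies the full query, so there is no match.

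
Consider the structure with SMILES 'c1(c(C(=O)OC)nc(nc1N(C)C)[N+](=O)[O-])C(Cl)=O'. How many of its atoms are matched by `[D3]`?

8

The query [D3] means: atom with exactly three heavy-atom neighbours.
Check the 19 heavy atoms by environment: 2× n (aromatic, D2) → no; 4× c (aromatic, D3) → match; 1× N (charge +1, D3) → match; 1× O (charge -1, D1) → no; 3× O (D1) → no; 2× C (D3) → match; 1× Cl (D1) → no; 1× O (D2) → no; 3× C (D1) → no; 1× N (D3) → match.
Summing the matching environments: 4 + 1 + 2 + 1 = 8 matching atoms.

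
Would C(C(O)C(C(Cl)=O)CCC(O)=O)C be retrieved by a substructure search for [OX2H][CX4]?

Yes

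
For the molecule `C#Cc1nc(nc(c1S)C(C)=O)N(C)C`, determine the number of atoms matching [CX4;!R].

3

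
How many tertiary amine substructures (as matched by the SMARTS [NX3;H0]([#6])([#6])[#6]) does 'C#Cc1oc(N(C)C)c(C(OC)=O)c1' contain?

[NX3;H0]([#6])([#6])[#6] is the SMARTS for a tertiary amine: a trivalent nitrogen with no H, bonded to three carbons.
Exactly one fragment in the molecule meets all constraints, giving 1 match.

1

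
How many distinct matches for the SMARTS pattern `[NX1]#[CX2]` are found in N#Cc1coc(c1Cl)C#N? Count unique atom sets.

2

[NX1]#[CX2] is the SMARTS for a nitrile: a nitrogen triple-bonded to a two-connected carbon.
The molecule carries 2 separate instances of a nitrile (-C#N) meeting every constraint; each maps to a distinct set of atoms, giving 2 matches.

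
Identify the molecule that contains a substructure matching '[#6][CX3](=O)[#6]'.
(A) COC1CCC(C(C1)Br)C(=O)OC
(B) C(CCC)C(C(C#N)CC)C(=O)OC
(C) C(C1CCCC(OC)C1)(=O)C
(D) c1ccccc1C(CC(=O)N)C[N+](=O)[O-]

C

[#6][CX3](=O)[#6] describes a carbonyl carbon (no H) flanked by two carbons (a ketone).
(A) has a methyl-ester group (-C(=O)OCH3) but one neighbour of the carbonyl carbon is O, not C.
(B) has a methyl-ester group (-C(=O)OCH3) but one neighbour of the carbonyl carbon is O, not C.
(C) contains an acetyl/ketone group (-C(=O)CH3), which satisfies every atom and bond constraint.
(D) has a primary amide (-C(=O)NH2) but one neighbour of the carbonyl carbon is N, not C.
So the answer is (C).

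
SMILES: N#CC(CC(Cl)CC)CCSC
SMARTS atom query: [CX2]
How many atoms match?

1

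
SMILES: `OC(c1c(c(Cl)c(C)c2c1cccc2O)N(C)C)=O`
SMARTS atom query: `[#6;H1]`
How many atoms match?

3

The query [#6;H1] means: any carbon bearing exactly one hydrogen.
Check the 19 heavy atoms by environment: 7× c (aromatic, H0) → no; 3× c (aromatic, H1) → match; 1× C (H0) → no; 1× O (H0) → no; 2× O (H1) → no; 3× C (H3) → no; 1× Cl (H0) → no; 1× N (H0) → no.
That gives 3 matching atoms.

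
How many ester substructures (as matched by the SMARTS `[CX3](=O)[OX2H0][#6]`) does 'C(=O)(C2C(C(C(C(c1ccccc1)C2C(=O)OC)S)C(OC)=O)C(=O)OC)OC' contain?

4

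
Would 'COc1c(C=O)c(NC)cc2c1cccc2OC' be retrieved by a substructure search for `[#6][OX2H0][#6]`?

The pattern [#6][OX2H0][#6] describes an aliphatic oxygen bridging two carbons with no H on the oxygen — an ether.
The molecule carries a methoxy ether (-OCH3), whose atoms satisfy every constraint of the query, so the pattern matches.

Yes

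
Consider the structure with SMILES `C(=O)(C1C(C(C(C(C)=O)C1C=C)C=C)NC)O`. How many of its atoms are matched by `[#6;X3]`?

Check the 17 heavy atoms by environment: 7× C (X4) → no; 6× C (X3) → match; 2× O (X1) → no; 1× N (X3) → no; 1× O (X2) → no.
That gives 6 matching atoms.

6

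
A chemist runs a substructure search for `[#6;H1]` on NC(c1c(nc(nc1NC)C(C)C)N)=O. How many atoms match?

The query [#6;H1] means: any carbon bearing exactly one hydrogen.
Check the 15 heavy atoms by environment: 2× n (aromatic, H0) → no; 4× c (aromatic, H0) → no; 1× C (H0) → no; 1× O (H0) → no; 2× N (H2) → no; 1× N (H1) → no; 3× C (H3) → no; 1× C (H1) → match.
That gives 1 matching atom.

1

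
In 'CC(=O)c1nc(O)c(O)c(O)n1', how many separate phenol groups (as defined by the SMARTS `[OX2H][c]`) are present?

[OX2H][c] is the SMARTS for a phenol: a hydroxyl oxygen attached to an aromatic carbon.
The molecule carries 3 separate instances of a hydroxyl group (-OH) meeting every constraint; each maps to a distinct set of atoms, giving 3 matches.

3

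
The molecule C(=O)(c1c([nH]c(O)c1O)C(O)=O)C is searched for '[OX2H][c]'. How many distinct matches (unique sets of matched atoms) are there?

2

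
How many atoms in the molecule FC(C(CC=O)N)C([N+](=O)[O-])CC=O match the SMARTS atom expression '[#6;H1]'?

5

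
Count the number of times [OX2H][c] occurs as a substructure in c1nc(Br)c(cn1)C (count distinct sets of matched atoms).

0

[OX2H][c] is the SMARTS for a phenol: a hydroxyl oxygen attached to an aromatic carbon.
No fragment in the molecule satisfies every constraint, giving 0 matches.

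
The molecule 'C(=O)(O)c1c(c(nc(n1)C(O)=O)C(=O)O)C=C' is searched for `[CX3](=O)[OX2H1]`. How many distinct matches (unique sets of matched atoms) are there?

[CX3](=O)[OX2H1] is the SMARTS for a carboxylic acid: an sp2 carbon double-bonded to O and single-bonded to an -OH oxygen.
The molecule carries 3 separate instances of a carboxylic acid group (-C(=O)OH) meeting every constraint; each maps to a distinct set of atoms, giving 3 matches.

3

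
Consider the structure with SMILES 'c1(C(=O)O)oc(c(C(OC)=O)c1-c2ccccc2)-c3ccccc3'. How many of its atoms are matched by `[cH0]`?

6

Check the 24 heavy atoms by environment: 1× o (aromatic, H0) → no; 6× c (aromatic, H0) → match; 2× C (H0) → no; 3× O (H0) → no; 1× C (H3) → no; 10× c (aromatic, H1) → no; 1× O (H1) → no.
That gives 6 matching atoms.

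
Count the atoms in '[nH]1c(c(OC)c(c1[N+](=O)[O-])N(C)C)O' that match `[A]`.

The query [A] means: A matches any aliphatic (non-aromatic) heavy atom.
Check the 14 heavy atoms by environment: 1× n (aromatic) → no; 4× c (aromatic) → no; 1× N (charge +1) → match; 1× O (charge -1) → match; 3× O → match; 1× N → match; 3× C → match.
Summing the matching environments: 1 + 1 + 3 + 1 + 3 = 9 matching atoms.

9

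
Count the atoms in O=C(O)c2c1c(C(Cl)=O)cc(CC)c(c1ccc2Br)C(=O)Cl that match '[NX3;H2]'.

The query [NX3;H2] means: aliphatic N with 3 total connections, two of them H — an -NH2 nitrogen (amine or amide).
Check the 22 heavy atoms by environment: 7× c (aromatic, H0, X3) → no; 3× c (aromatic, H1, X3) → no; 3× C (H0, X3) → no; 3× O (H0, X1) → no; 2× Cl (H0, X1) → no; 1× C (H2, X4) → no; 1× C (H3, X4) → no; 1× O (H1, X2) → no; 1× Br (H0, X1) → no.
No environment satisfies the query, so 0 matching atoms.

0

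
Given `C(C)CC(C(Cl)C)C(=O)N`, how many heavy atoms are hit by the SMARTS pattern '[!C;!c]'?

3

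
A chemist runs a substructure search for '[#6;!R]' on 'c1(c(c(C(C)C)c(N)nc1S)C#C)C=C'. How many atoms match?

7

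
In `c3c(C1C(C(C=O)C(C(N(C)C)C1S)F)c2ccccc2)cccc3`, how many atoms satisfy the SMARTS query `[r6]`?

18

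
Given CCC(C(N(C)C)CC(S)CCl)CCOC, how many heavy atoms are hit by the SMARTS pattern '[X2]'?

2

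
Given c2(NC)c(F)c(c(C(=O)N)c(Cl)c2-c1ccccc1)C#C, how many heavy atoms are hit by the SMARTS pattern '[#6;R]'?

Check the 21 heavy atoms by environment: 12× c (aromatic, in 6-ring) → match; 4× C (acyclic) → no; 1× O (acyclic) → no; 2× N (acyclic) → no; 1× Cl (acyclic) → no; 1× F (acyclic) → no.
That gives 12 matching atoms.

12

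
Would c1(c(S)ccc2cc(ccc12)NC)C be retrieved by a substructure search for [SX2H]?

Yes

The pattern [SX2H] describes an aliphatic sulfur with two connections, one being H — a thiol.
The molecule carries a thiol (-SH), whose atoms satisfy every constraint of the query, so the pattern matches.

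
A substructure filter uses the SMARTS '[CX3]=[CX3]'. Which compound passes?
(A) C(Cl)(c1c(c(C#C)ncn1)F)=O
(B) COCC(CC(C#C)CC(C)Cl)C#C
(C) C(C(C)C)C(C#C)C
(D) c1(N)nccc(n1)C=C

D

[CX3]=[CX3] describes a non-aromatic C=C double bond between two sp2 carbons (an alkene).
(A) has an ethynyl group (-C#CH) but the C-C bond is a triple bond, not a double bond.
(B) has an ethynyl group (-C#CH) but the C-C bond is a triple bond, not a double bond.
(C) has an ethynyl group (-C#CH) but the C-C bond is a triple bond, not a double bond.
(D) contains a vinyl group (-CH=CH2), which satisfies every atom and bond constraint.
So the answer is (D).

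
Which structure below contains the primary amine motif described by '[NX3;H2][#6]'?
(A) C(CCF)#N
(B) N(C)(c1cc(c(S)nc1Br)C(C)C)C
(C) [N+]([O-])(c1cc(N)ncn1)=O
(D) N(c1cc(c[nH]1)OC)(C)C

C

[NX3;H2][#6] describes a trivalent nitrogen with two H attached to carbon (a primary amine).
(A) has a nitrile (-C#N) but the nitrogen is NX1 (triple-bonded), not NX3 with two H.
(B) has a dimethylamino group (-N(CH3)2) but the nitrogen has H0, not H2.
(C) contains a primary amino group (-NH2), which satisfies every atom and bond constraint.
(D) has a dimethylamino group (-N(CH3)2) but the nitrogen has H0, not H2.
So the answer is (C).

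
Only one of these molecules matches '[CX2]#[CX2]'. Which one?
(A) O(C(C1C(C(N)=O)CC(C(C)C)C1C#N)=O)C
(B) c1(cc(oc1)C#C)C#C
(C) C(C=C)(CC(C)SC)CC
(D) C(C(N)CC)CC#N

B

[CX2]#[CX2] describes a carbon-carbon triple bond (an alkyne).
(A) has a nitrile (-C#N) but the triple bond is C#N, not C#C.
(B) contains an ethynyl group (-C#CH), which satisfies every atom and bond constraint.
(C) has a vinyl group (-CH=CH2) but the C=C is a double bond; both carbons are CX3, not CX2.
(D) has a nitrile (-C#N) but the triple bond is C#N, not C#C.
So the answer is (B).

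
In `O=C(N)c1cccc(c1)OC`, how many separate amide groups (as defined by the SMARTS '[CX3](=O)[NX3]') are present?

1

[CX3](=O)[NX3] is the SMARTS for an amide: a carbonyl carbon bonded to a trivalent nitrogen.
Exactly one fragment in the molecule meets all constraints, giving 1 match.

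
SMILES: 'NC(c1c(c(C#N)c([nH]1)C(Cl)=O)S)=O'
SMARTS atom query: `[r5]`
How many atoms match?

The query [r5] means: r5 matches atoms in a five-membered ring.
Check the 14 heavy atoms by environment: 1× n (aromatic, in 5-ring) → match; 4× c (aromatic, in 5-ring) → match; 3× C (acyclic) → no; 2× O (acyclic) → no; 1× Cl (acyclic) → no; 2× N (acyclic) → no; 1× S (acyclic) → no.
Summing the matching environments: 1 + 4 = 5 matching atoms.

5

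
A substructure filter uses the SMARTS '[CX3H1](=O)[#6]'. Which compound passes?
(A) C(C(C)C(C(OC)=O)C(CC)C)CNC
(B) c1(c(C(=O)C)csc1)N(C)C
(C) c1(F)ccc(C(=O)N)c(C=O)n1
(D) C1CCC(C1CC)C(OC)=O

C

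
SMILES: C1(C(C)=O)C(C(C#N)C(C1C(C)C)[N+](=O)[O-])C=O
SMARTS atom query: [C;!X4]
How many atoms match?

3

The query [C;!X4] means: aliphatic carbon that does not have four total connections.
Check the 18 heavy atoms by environment: 9× C (X4) → no; 2× C (X3) → match; 3× O (X1) → no; 1× N (charge +1, X3) → no; 1× O (charge -1, X1) → no; 1× C (X2) → match; 1× N (X1) → no.
Summing the matching environments: 2 + 1 = 3 matching atoms.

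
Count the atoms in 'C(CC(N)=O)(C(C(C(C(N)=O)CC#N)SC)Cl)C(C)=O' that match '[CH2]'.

2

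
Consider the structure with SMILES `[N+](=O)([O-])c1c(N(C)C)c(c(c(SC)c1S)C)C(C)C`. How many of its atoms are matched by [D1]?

The query [D1] means: atom with exactly one heavy-atom neighbour (degree 1).
Check the 19 heavy atoms by environment: 6× c (aromatic, D3) → no; 1× N (D3) → no; 6× C (D1) → match; 1× S (D2) → no; 1× N (charge +1, D3) → no; 1× O (charge -1, D1) → match; 1× O (D1) → match; 1× S (D1) → match; 1× C (D3) → no.
Summing the matching environments: 6 + 1 + 1 + 1 = 9 matching atoms.

9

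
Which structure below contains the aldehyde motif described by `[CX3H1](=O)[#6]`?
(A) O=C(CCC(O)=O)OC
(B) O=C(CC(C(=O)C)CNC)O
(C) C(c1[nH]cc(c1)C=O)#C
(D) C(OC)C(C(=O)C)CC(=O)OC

C

[CX3H1](=O)[#6] describes an sp2 carbon with one H, double-bonded to O and single-bonded to carbon (an aldehyde).
(A) has a carboxylic acid group (-C(=O)OH) but the carbonyl carbon has H0 and is bonded to O, not H1.
(B) has an acetyl/ketone group (-C(=O)CH3) but the carbonyl carbon has H0 (two carbon neighbours), not H1.
(C) contains an aldehyde (-CHO), which satisfies every atom and bond constraint.
(D) has an acetyl/ketone group (-C(=O)CH3) but the carbonyl carbon has H0 (two carbon neighbours), not H1.
So the answer is (C).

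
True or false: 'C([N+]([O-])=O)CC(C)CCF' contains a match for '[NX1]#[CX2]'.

False

The pattern [NX1]#[CX2] describes a nitrogen triple-bonded to a two-connected carbon — a nitrile.
The closest candidate here is a nitro group (-[N+](=O)[O-]), but there is no C#N triple bond. No other fragment satisfies the full query, so there is no match.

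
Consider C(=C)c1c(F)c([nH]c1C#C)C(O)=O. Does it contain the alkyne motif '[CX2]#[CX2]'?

Yes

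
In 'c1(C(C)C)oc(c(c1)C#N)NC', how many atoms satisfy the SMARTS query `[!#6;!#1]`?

The query [!#6;!#1] means: not carbon and not hydrogen — any heteroatom.
Check the 12 heavy atoms by environment: 1× o (aromatic) → match; 4× c (aromatic) → no; 5× C → no; 2× N → match.
Summing the matching environments: 1 + 2 = 3 matching atoms.

3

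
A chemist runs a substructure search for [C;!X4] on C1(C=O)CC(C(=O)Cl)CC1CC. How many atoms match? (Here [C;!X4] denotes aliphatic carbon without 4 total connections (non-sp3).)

2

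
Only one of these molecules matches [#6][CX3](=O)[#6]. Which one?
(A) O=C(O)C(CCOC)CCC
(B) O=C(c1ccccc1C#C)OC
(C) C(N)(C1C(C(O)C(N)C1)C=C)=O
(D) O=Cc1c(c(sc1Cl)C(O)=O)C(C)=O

[#6][CX3](=O)[#6] describes a carbonyl carbon (no H) flanked by two carbons (a ketone).
(A) has a carboxylic acid group (-C(=O)OH) but one neighbour of the carbonyl carbon is O, not C.
(B) has a methyl-ester group (-C(=O)OCH3) but one neighbour of the carbonyl carbon is O, not C.
(C) has a primary amide (-C(=O)NH2) but one neighbour of the carbonyl carbon is N, not C.
(D) contains an acetyl/ketone group (-C(=O)CH3), which satisfies every atom and bond constraint.
So the answer is (D).

D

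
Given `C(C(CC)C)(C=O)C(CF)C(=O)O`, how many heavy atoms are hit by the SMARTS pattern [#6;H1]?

The query [#6;H1] means: any carbon bearing exactly one hydrogen.
Check the 13 heavy atoms by environment: 2× C (H3) → no; 4× C (H1) → match; 2× C (H2) → no; 1× C (H0) → no; 2× O (H0) → no; 1× O (H1) → no; 1× F (H0) → no.
That gives 4 matching atoms.

4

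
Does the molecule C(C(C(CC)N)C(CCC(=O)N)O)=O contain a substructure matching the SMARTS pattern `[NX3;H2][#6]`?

Yes

The pattern [NX3;H2][#6] describes a trivalent nitrogen with two H attached to carbon — a primary amine.
The molecule carries a primary amino group (-NH2), whose atoms satisfy every constraint of the query, so the pattern matches.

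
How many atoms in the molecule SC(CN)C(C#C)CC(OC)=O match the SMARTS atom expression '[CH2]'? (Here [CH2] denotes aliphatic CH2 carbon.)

2

Check the 12 heavy atoms by environment: 2× C (H2) → match; 3× C (H1) → no; 2× C (H0) → no; 2× O (H0) → no; 1× C (H3) → no; 1× S (H1) → no; 1× N (H2) → no.
That gives 2 matching atoms.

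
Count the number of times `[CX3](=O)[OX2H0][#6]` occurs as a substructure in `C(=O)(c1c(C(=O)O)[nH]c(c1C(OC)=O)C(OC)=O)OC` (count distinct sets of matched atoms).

3

[CX3](=O)[OX2H0][#6] is the SMARTS for an ester: a carbonyl carbon bonded to an oxygen that is itself bonded to carbon (no H on that O).
The molecule carries 3 separate instances of a methyl-ester group (-C(=O)OCH3) meeting every constraint; each maps to a distinct set of atoms, giving 3 matches.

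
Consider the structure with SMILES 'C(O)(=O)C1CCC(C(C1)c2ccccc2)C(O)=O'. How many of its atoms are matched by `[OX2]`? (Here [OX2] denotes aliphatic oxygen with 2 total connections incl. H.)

2

Check the 18 heavy atoms by environment: 6× C (X4) → no; 2× C (X3) → no; 2× O (X1) → no; 2× O (X2) → match; 6× c (aromatic, X3) → no.
That gives 2 matching atoms.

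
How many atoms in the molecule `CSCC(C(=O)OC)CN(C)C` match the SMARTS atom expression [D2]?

4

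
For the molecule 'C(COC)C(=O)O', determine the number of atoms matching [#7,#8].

3

Check the 7 heavy atoms by environment: 4× C → no; 3× O → match.
That gives 3 matching atoms.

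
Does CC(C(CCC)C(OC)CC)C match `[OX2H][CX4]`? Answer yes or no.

The pattern [OX2H][CX4] describes a hydroxyl oxygen bound to an sp3 (X4) carbon — an aliphatic alcohol.
The closest candidate here is a methoxy ether (-OCH3), but the oxygen has H0 (ether), not H1. No other fragment satisfies the full query, so there is no match.

No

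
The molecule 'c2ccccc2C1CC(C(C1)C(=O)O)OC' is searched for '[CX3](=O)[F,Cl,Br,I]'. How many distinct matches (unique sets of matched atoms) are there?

[CX3](=O)[F,Cl,Br,I] is the SMARTS for an acyl halide: a carbonyl carbon bonded to a halogen.
The molecule has a carboxylic acid group (-C(=O)OH), but the carbonyl is bonded to -OH, not to a halogen; nothing else fits, so there are 0 matches.

0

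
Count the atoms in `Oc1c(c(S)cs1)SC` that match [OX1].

0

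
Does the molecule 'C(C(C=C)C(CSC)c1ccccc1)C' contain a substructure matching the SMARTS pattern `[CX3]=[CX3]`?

The pattern [CX3]=[CX3] describes a non-aromatic C=C double bond between two sp2 carbons — an alkene.
The molecule carries a vinyl group (-CH=CH2), whose atoms satisfy every constraint of the query, so the pattern matches.

Yes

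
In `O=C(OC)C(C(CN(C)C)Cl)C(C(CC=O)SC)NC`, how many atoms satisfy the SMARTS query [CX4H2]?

2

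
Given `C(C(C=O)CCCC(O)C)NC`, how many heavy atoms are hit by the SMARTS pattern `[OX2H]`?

1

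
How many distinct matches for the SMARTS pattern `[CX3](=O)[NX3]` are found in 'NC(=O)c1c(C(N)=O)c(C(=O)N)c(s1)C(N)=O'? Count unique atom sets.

4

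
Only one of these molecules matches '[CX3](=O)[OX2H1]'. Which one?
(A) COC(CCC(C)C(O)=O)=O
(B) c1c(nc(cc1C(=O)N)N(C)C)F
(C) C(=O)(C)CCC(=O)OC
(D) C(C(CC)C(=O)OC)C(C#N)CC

A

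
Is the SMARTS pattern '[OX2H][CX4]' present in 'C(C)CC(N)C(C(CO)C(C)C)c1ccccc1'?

The pattern [OX2H][CX4] describes a hydroxyl oxygen bound to an sp3 (X4) carbon — an aliphatic alcohol.
The molecule carries a hydroxyl group (-OH), whose atoms satisfy every constraint of the query, so the pattern matches.

Yes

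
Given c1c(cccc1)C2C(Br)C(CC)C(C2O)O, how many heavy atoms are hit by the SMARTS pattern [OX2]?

The query [OX2] means: aliphatic oxygen with two total connections — ether, hydroxyl, or ester single-bond O.
Check the 16 heavy atoms by environment: 7× C (X4) → no; 2× O (X2) → match; 1× Br (X1) → no; 6× c (aromatic, X3) → no.
That gives 2 matching atoms.

2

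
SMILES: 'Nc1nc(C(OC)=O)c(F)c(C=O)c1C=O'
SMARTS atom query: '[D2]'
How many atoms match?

The query [D2] means: atom with exactly two heavy-atom neighbours.
Check the 16 heavy atoms by environment: 1× n (aromatic, D2) → match; 5× c (aromatic, D3) → no; 2× C (D2) → match; 3× O (D1) → no; 1× F (D1) → no; 1× N (D1) → no; 1× C (D3) → no; 1× O (D2) → match; 1× C (D1) → no.
Summing the matching environments: 1 + 2 + 1 = 4 matching atoms.

4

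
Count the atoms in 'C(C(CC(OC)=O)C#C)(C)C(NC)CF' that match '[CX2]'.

2

The query [CX2] means: C with X2: aliphatic carbon with exactly 2 total connections.
Check the 15 heavy atoms by environment: 8× C (X4) → no; 2× C (X2) → match; 1× F (X1) → no; 1× C (X3) → no; 1× O (X1) → no; 1× O (X2) → no; 1× N (X3) → no.
That gives 2 matching atoms.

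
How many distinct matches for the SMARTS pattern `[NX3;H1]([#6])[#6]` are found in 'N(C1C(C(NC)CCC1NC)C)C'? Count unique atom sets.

[NX3;H1]([#6])[#6] is the SMARTS for a secondary amine: a trivalent nitrogen with one H, bonded to two carbons.
The molecule carries 3 separate instances of an N-methylamino group (-NHCH3) meeting every constraint; each maps to a distinct set of atoms, giving 3 matches.

3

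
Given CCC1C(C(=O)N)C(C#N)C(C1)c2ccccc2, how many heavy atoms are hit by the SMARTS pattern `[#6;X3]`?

The query [#6;X3] means: any carbon (aromatic or not) with three total connections.
Check the 18 heavy atoms by environment: 7× C (X4) → no; 1× C (X3) → match; 1× O (X1) → no; 1× N (X3) → no; 6× c (aromatic, X3) → match; 1× C (X2) → no; 1× N (X1) → no.
Summing the matching environments: 1 + 6 = 7 matching atoms.

7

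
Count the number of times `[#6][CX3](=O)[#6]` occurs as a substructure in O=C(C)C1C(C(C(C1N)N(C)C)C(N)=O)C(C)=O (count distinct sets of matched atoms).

2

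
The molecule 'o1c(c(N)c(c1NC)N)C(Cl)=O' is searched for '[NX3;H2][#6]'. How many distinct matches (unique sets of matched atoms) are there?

2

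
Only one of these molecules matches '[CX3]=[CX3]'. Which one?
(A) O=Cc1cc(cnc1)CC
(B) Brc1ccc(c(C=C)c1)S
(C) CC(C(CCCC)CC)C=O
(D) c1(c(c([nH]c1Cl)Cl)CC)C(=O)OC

[CX3]=[CX3] describes a non-aromatic C=C double bond between two sp2 carbons (an alkene).
(A) has an ethyl group (-CH2CH3) but its C-C bond is a single bond between CX4 carbons, not CX3=CX3.
(B) contains a vinyl group (-CH=CH2), which satisfies every atom and bond constraint.
(C) has an ethyl group (-CH2CH3) but its C-C bond is a single bond between CX4 carbons, not CX3=CX3.
(D) has an ethyl group (-CH2CH3) but its C-C bond is a single bond between CX4 carbons, not CX3=CX3.
So the answer is (B).

B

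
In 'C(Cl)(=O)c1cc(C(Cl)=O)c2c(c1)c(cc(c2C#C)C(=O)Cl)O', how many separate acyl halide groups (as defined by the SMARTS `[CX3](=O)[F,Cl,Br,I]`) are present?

[CX3](=O)[F,Cl,Br,I] is the SMARTS for an acyl halide: a carbonyl carbon bonded to a halogen.
The molecule carries 3 separate instances of an acyl chloride (-C(=O)Cl) meeting every constraint; each maps to a distinct set of atoms, giving 3 matches.

3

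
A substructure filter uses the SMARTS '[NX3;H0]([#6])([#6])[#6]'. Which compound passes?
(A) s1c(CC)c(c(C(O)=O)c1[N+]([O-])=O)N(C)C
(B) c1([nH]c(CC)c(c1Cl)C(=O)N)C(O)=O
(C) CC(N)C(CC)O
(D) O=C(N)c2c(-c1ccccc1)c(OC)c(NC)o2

A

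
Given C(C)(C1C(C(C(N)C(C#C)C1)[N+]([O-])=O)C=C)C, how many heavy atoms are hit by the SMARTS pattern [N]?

Check the 17 heavy atoms by environment: 13× C → no; 1× N → match; 1× N (charge +1) → match; 1× O (charge -1) → no; 1× O → no.
Summing the matching environments: 1 + 1 = 2 matching atoms.

2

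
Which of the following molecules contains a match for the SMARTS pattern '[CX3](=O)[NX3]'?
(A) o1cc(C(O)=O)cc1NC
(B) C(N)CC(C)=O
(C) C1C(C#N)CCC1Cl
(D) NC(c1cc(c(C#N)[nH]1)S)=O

D

[CX3](=O)[NX3] describes a carbonyl carbon bonded to a trivalent nitrogen (an amide).
(A) has a carboxylic acid group (-C(=O)OH) but the carbonyl is bonded to O, not to an NX3 nitrogen.
(B) has a primary amino group (-NH2) but the -NH2 is not attached to a carbonyl carbon.
(C) has a nitrile (-C#N) but the nitrile N is NX1 (triple-bonded), not NX3.
(D) contains a primary amide (-C(=O)NH2), which satisfies every atom and bond constraint.
So the answer is (D).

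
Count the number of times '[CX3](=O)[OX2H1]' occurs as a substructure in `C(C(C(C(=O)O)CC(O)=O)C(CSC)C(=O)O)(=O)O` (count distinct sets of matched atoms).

4

[CX3](=O)[OX2H1] is the SMARTS for a carboxylic acid: an sp2 carbon double-bonded to O and single-bonded to an -OH oxygen.
The molecule carries 4 separate instances of a carboxylic acid group (-C(=O)OH) meeting every constraint; each maps to a distinct set of atoms, giving 4 matches.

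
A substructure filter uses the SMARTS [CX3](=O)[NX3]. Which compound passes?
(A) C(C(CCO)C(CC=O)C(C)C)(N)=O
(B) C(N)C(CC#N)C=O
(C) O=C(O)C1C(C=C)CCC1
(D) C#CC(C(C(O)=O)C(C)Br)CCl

A

[CX3](=O)[NX3] describes a carbonyl carbon bonded to a trivalent nitrogen (an amide).
(A) contains a primary amide (-C(=O)NH2), which satisfies every atom and bond constraint.
(B) has a nitrile (-C#N) but the nitrile N is NX1 (triple-bonded), not NX3.
(C) has a carboxylic acid group (-C(=O)OH) but the carbonyl is bonded to O, not to an NX3 nitrogen.
(D) has a carboxylic acid group (-C(=O)OH) but the carbonyl is bonded to O, not to an NX3 nitrogen.
So the answer is (A).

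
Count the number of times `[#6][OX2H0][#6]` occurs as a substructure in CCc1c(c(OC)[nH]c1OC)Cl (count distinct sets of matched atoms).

2

[#6][OX2H0][#6] is the SMARTS for an ether: an aliphatic oxygen bridging two carbons with no H on the oxygen.
The molecule carries 2 separate instances of a methoxy ether (-OCH3) meeting every constraint; each maps to a distinct set of atoms, giving 2 matches.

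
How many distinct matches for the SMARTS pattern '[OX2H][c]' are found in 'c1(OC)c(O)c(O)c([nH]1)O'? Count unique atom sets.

[OX2H][c] is the SMARTS for a phenol: a hydroxyl oxygen attached to an aromatic carbon.
The molecule carries 3 separate instances of a hydroxyl group (-OH) meeting every constraint; each maps to a distinct set of atoms, giving 3 matches.

3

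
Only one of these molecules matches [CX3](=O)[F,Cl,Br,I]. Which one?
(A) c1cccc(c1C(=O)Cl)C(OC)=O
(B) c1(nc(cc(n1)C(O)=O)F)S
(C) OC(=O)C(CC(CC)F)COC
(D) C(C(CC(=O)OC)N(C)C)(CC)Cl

[CX3](=O)[F,Cl,Br,I] describes a carbonyl carbon bonded to a halogen (an acyl halide).
(A) contains an acyl chloride (-C(=O)Cl), which satisfies every atom and bond constraint.
(B) has a carboxylic acid group (-C(=O)OH) but the carbonyl is bonded to -OH, not to a halogen.
(C) has a carboxylic acid group (-C(=O)OH) but the carbonyl is bonded to -OH, not to a halogen.
(D) has a chloro substituent but the Cl is not on a carbonyl carbon.
So the answer is (A).

A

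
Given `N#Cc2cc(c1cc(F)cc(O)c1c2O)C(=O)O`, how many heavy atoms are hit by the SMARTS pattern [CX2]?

Check the 18 heavy atoms by environment: 10× c (aromatic, X3) → no; 1× F (X1) → no; 3× O (X2) → no; 1× C (X3) → no; 1× O (X1) → no; 1× C (X2) → match; 1× N (X1) → no.
That gives 1 matching atom.

1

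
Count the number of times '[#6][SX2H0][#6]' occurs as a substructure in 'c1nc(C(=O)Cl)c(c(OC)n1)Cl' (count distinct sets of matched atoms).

[#6][SX2H0][#6] is the SMARTS for a thioether: an aliphatic sulfur bridging two carbons with no H on the sulfur.
The molecule has a methoxy ether (-OCH3), but the bridging atom is O, not S; nothing else fits, so there are 0 matches.

0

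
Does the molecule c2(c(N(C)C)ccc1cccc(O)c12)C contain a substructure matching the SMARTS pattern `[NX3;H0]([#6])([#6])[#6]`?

Yes

The pattern [NX3;H0]([#6])([#6])[#6] describes a trivalent nitrogen with no H, bonded to three carbons — a tertiary amine.
The molecule carries a dimethylamino group (-N(CH3)2), whose atoms satisfy every constraint of the query, so the pattern matches.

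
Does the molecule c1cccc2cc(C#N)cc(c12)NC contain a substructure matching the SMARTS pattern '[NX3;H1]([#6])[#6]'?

The pattern [NX3;H1]([#6])[#6] describes a trivalent nitrogen with one H, bonded to two carbons — a secondary amine.
The molecule carries an N-methylamino group (-NHCH3), whose atoms satisfy every constraint of the query, so the pattern matches.

Yes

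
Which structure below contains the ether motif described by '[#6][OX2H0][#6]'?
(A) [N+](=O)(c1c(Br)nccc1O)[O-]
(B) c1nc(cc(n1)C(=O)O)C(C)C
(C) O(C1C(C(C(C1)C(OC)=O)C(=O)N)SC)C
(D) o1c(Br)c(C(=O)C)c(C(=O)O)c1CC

C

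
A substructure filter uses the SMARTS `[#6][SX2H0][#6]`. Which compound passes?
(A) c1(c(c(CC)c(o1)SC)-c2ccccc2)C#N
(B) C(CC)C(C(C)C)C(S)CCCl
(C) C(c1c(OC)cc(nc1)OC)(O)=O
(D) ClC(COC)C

A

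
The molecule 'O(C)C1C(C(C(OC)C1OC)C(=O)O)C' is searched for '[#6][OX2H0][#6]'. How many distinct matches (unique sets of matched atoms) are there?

3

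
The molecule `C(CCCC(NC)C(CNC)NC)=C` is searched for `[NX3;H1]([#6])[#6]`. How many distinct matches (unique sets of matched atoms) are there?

[NX3;H1]([#6])[#6] is the SMARTS for a secondary amine: a trivalent nitrogen with one H, bonded to two carbons.
The molecule carries 3 separate instances of an N-methylamino group (-NHCH3) meeting every constraint; each maps to a distinct set of atoms, giving 3 matches.

3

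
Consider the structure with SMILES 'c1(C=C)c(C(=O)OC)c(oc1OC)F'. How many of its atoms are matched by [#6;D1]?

The query [#6;D1] means: carbon bonded to exactly one heavy atom.
Check the 14 heavy atoms by environment: 1× o (aromatic, D2) → no; 4× c (aromatic, D3) → no; 1× C (D3) → no; 1× O (D1) → no; 2× O (D2) → no; 3× C (D1) → match; 1× F (D1) → no; 1× C (D2) → no.
That gives 3 matching atoms.

3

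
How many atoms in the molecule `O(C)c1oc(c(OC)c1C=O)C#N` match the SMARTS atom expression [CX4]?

2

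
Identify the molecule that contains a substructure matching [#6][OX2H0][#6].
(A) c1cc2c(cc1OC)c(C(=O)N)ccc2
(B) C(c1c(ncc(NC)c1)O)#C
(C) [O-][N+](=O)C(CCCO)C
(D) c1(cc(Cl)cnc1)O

[#6][OX2H0][#6] describes an aliphatic oxygen bridging two carbons with no H on the oxygen (an ether).
(A) contains a methoxy ether (-OCH3), which satisfies every atom and bond constraint.
(B) has a hydroxyl group (-OH) but the oxygen has H1, not H0 bridging two carbons.
(C) has a hydroxyl group (-OH) but the oxygen has H1, not H0 bridging two carbons.
(D) has a hydroxyl group (-OH) but the oxygen has H1, not H0 bridging two carbons.
So the answer is (A).

A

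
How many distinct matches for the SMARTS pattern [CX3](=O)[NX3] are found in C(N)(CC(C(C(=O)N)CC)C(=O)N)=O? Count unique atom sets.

3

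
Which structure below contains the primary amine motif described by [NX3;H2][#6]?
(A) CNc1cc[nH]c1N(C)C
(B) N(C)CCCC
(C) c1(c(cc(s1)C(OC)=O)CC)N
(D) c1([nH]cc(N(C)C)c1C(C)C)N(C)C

C

[NX3;H2][#6] describes a trivalent nitrogen with two H attached to carbon (a primary amine).
(A) has a dimethylamino group (-N(CH3)2) but the nitrogen has H0, not H2.
(B) has an N-methylamino group (-NHCH3) but the nitrogen bears two carbons and only one H (H1), not H2.
(C) contains a primary amino group (-NH2), which satisfies every atom and bond constraint.
(D) has a dimethylamino group (-N(CH3)2) but the nitrogen has H0, not H2.
So the answer is (C).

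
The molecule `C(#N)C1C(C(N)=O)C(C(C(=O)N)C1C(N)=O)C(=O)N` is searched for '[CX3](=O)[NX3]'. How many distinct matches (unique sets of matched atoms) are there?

4

[CX3](=O)[NX3] is the SMARTS for an amide: a carbonyl carbon bonded to a trivalent nitrogen.
The molecule carries 4 separate instances of a primary amide (-C(=O)NH2) meeting every constraint; each maps to a distinct set of atoms, giving 4 matches.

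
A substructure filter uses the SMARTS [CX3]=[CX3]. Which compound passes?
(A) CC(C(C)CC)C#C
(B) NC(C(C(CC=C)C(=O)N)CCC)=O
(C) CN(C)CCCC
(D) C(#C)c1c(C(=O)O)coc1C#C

B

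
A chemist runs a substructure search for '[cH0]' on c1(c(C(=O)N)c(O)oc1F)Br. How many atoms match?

4

Check the 11 heavy atoms by environment: 1× o (aromatic, H0) → no; 4× c (aromatic, H0) → match; 1× F (H0) → no; 1× O (H1) → no; 1× Br (H0) → no; 1× C (H0) → no; 1× O (H0) → no; 1× N (H2) → no.
That gives 4 matching atoms.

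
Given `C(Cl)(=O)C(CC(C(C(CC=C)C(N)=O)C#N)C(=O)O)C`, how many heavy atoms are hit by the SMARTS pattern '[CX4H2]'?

The query [CX4H2] means: sp3 carbon (X4) with exactly two hydrogens.
Check the 20 heavy atoms by environment: 1× C (H3, X4) → no; 4× C (H1, X4) → no; 2× C (H2, X4) → match; 1× C (H0, X2) → no; 1× N (H0, X1) → no; 3× C (H0, X3) → no; 3× O (H0, X1) → no; 1× N (H2, X3) → no; 1× Cl (H0, X1) → no; 1× O (H1, X2) → no; 1× C (H1, X3) → no; 1× C (H2, X3) → no.
That gives 2 matching atoms.

2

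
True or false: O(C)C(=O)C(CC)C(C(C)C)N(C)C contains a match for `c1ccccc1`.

False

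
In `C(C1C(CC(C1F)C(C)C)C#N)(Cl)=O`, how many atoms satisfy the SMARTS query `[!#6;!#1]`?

4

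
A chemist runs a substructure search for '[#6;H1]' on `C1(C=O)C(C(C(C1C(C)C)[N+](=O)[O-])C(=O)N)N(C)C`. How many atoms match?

7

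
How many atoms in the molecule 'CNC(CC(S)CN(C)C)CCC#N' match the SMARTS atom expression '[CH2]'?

4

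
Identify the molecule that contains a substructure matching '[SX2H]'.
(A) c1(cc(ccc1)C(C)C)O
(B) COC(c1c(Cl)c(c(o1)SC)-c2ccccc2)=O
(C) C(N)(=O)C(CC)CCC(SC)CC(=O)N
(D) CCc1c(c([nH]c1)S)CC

D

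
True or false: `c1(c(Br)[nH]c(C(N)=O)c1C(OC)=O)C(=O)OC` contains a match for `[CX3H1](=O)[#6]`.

False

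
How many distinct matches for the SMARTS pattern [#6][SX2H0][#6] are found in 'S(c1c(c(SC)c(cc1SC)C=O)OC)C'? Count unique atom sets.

3

[#6][SX2H0][#6] is the SMARTS for a thioether: an aliphatic sulfur bridging two carbons with no H on the sulfur.
The molecule carries 3 separate instances of a methylthio ether (-SCH3) meeting every constraint; each maps to a distinct set of atoms, giving 3 matches.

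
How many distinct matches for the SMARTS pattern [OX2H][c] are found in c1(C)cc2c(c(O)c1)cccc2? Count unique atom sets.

1

[OX2H][c] is the SMARTS for a phenol: a hydroxyl oxygen attached to an aromatic carbon.
Exactly one fragment in the molecule meets all constraints, giving 1 match.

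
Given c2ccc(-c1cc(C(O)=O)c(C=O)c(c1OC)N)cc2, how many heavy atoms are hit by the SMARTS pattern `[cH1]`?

6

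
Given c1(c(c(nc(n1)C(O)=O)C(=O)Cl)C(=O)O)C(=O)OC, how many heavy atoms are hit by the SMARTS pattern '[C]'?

5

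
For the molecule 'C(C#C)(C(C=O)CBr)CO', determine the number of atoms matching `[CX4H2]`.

2

Check the 10 heavy atoms by environment: 2× C (H2, X4) → match; 2× C (H1, X4) → no; 1× O (H1, X2) → no; 1× Br (H0, X1) → no; 1× C (H1, X3) → no; 1× O (H0, X1) → no; 1× C (H0, X2) → no; 1× C (H1, X2) → no.
That gives 2 matching atoms.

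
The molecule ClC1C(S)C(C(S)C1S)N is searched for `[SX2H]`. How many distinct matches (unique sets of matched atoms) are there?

3

[SX2H] is the SMARTS for a thiol: an aliphatic sulfur with two connections, one being H.
The molecule carries 3 separate instances of a thiol (-SH) meeting every constraint; each maps to a distinct set of atoms, giving 3 matches.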